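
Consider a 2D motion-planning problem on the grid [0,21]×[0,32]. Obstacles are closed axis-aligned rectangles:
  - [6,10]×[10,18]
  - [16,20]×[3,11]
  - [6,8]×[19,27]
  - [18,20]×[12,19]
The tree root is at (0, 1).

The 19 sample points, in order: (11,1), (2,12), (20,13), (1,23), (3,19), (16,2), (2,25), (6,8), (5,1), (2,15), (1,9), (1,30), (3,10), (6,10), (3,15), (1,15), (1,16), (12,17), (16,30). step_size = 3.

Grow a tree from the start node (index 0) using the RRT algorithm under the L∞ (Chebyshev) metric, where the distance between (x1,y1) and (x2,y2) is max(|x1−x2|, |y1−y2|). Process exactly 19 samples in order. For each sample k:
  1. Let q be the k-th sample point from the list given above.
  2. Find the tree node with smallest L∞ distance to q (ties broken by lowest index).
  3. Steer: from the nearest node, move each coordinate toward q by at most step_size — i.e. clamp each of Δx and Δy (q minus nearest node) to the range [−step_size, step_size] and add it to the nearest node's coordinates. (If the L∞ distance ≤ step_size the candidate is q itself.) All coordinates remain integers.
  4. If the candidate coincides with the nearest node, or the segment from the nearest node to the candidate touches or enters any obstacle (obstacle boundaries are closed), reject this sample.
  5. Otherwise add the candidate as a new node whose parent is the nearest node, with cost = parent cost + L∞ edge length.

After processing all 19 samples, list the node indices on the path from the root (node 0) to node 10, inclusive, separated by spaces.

1. q=(11,1) nearest=0 d=11 new=(3,1) → add node 1 parent=0 cost=3
2. q=(2,12) nearest=0 d=11 new=(2,4) → add node 2 parent=0 cost=3
3. q=(20,13) nearest=1 d=17 new=(6,4) → add node 3 parent=1 cost=6
4. q=(1,23) nearest=2 d=19 new=(1,7) → add node 4 parent=2 cost=6
5. q=(3,19) nearest=4 d=12 new=(3,10) → add node 5 parent=4 cost=9
6. q=(16,2) nearest=3 d=10 new=(9,2) → add node 6 parent=3 cost=9
7. q=(2,25) nearest=5 d=15 new=(2,13) → add node 7 parent=5 cost=12
8. q=(6,8) nearest=5 d=3 new=(6,8) → add node 8 parent=5 cost=12
9. q=(5,1) nearest=1 d=2 new=(5,1) → add node 9 parent=1 cost=5
10. q=(2,15) nearest=7 d=2 new=(2,15) → add node 10 parent=7 cost=14
11. q=(1,9) nearest=4 d=2 new=(1,9) → add node 11 parent=4 cost=8
12. q=(1,30) nearest=10 d=15 new=(1,18) → add node 12 parent=10 cost=17
13. q=(3,10) nearest=5 d=0 → coincident, reject
14. q=(6,10) nearest=8 d=2 new=(6,10) → blocked by [6,10]×[10,18], reject
15. q=(3,15) nearest=10 d=1 new=(3,15) → add node 13 parent=10 cost=15
16. q=(1,15) nearest=10 d=1 new=(1,15) → add node 14 parent=10 cost=15
17. q=(1,16) nearest=10 d=1 new=(1,16) → add node 15 parent=10 cost=15
18. q=(12,17) nearest=5 d=9 new=(6,13) → blocked by [6,10]×[10,18], reject
19. q=(16,30) nearest=10 d=15 new=(5,18) → add node 16 parent=10 cost=17

Path: 0 2 4 5 7 10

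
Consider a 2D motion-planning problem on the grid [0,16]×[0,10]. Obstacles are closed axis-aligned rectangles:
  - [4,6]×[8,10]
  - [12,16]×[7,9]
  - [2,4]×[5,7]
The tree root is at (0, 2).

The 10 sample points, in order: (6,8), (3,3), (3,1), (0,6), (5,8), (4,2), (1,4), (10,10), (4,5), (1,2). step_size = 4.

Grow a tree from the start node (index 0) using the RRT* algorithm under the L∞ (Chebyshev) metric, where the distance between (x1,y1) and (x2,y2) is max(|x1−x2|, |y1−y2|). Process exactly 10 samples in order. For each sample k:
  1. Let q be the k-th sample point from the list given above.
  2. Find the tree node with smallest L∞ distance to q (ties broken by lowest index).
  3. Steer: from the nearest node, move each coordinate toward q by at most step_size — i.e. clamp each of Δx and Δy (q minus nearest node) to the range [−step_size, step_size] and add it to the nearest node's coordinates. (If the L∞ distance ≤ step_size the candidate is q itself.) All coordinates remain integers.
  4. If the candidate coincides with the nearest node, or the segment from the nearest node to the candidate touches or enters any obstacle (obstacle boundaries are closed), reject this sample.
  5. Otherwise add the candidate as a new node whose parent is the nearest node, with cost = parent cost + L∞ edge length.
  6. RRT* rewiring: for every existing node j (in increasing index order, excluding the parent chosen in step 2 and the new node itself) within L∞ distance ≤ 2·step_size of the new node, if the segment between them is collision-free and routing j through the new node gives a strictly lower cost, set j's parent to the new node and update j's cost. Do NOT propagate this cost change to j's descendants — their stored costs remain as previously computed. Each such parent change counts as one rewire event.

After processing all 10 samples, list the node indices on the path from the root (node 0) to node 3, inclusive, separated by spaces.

1. q=(6,8) nearest=0 d=6 new=(4,6) → blocked by [2,4]×[5,7], reject
2. q=(3,3) nearest=0 d=3 new=(3,3) → add node 1 parent=0 cost=3
3. q=(3,1) nearest=1 d=2 new=(3,1) → add node 2 parent=1 cost=5
4. q=(0,6) nearest=1 d=3 new=(0,6) → add node 3 parent=1 cost=6
5. q=(5,8) nearest=1 d=5 new=(5,7) → blocked by [2,4]×[5,7], reject
6. q=(4,2) nearest=1 d=1 new=(4,2) → add node 4 parent=1 cost=4
7. q=(1,4) nearest=0 d=2 new=(1,4) → add node 5 parent=0 cost=2; rewire 3→5 (4<6)
8. q=(10,10) nearest=1 d=7 new=(7,7) → add node 6 parent=1 cost=7
9. q=(4,5) nearest=1 d=2 new=(4,5) → blocked by [2,4]×[5,7], reject
10. q=(1,2) nearest=0 d=1 new=(1,2) → add node 7 parent=0 cost=1; rewire 2→7 (3<5)

Path: 0 5 3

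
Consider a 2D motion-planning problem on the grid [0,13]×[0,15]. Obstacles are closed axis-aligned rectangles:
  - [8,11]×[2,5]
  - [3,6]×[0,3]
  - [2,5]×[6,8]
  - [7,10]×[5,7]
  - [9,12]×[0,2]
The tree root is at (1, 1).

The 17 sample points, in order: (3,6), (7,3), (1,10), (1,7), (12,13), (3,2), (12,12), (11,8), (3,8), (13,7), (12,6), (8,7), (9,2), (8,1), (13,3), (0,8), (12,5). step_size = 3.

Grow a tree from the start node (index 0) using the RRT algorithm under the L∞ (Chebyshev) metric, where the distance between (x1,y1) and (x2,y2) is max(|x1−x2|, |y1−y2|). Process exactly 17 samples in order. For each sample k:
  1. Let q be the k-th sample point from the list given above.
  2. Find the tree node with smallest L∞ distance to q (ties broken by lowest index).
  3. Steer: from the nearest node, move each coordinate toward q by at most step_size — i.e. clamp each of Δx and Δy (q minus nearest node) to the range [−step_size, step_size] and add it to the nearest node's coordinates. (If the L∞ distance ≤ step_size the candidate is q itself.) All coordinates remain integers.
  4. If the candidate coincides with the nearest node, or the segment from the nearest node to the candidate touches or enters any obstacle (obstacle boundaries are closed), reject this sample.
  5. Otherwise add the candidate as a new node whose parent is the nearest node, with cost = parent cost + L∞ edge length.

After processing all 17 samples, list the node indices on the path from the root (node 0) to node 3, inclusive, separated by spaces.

1. q=(3,6) nearest=0 d=5 new=(3,4) → add node 1 parent=0 cost=3
2. q=(7,3) nearest=1 d=4 new=(6,3) → blocked by [3,6]×[0,3], reject
3. q=(1,10) nearest=1 d=6 new=(1,7) → add node 2 parent=1 cost=6
4. q=(1,7) nearest=2 d=0 → coincident, reject
5. q=(12,13) nearest=1 d=9 new=(6,7) → blocked by [2,5]×[6,8], reject
6. q=(3,2) nearest=0 d=2 new=(3,2) → blocked by [3,6]×[0,3], reject
7. q=(12,12) nearest=1 d=9 new=(6,7) → blocked by [2,5]×[6,8], reject
8. q=(11,8) nearest=1 d=8 new=(6,7) → blocked by [2,5]×[6,8], reject
9. q=(3,8) nearest=2 d=2 new=(3,8) → blocked by [2,5]×[6,8], reject
10. q=(13,7) nearest=1 d=10 new=(6,7) → blocked by [2,5]×[6,8], reject
11. q=(12,6) nearest=1 d=9 new=(6,6) → add node 3 parent=1 cost=6
12. q=(8,7) nearest=3 d=2 new=(8,7) → blocked by [7,10]×[5,7], reject
13. q=(9,2) nearest=3 d=4 new=(9,3) → blocked by [8,11]×[2,5], reject
14. q=(8,1) nearest=1 d=5 new=(6,1) → blocked by [3,6]×[0,3], reject
15. q=(13,3) nearest=3 d=7 new=(9,3) → blocked by [8,11]×[2,5], reject
16. q=(0,8) nearest=2 d=1 new=(0,8) → add node 4 parent=2 cost=7
17. q=(12,5) nearest=3 d=6 new=(9,5) → blocked by [8,11]×[2,5], reject

Path: 0 1 3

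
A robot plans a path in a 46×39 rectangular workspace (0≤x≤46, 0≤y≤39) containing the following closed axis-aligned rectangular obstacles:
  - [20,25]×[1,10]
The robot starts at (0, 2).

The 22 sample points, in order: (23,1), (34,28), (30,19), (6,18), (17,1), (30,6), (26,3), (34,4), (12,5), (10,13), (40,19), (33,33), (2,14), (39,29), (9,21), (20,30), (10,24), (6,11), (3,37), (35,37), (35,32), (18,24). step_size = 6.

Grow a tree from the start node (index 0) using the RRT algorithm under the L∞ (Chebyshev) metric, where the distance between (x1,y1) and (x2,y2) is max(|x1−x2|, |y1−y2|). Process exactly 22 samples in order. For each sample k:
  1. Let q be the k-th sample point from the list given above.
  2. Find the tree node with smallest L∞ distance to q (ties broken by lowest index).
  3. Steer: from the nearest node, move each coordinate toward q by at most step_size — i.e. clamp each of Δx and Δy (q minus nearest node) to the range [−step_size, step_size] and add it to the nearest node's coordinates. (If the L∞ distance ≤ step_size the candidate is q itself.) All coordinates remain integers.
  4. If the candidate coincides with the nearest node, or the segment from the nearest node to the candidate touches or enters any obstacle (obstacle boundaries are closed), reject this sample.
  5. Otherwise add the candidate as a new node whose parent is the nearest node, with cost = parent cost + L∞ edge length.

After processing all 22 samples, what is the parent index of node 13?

Parent of node 13: 9

1. q=(23,1) nearest=0 d=23 new=(6,1) → add node 1 parent=0 cost=6
2. q=(34,28) nearest=1 d=28 new=(12,7) → add node 2 parent=1 cost=12
3. q=(30,19) nearest=2 d=18 new=(18,13) → add node 3 parent=2 cost=18
4. q=(6,18) nearest=2 d=11 new=(6,13) → add node 4 parent=2 cost=18
5. q=(17,1) nearest=2 d=6 new=(17,1) → add node 5 parent=2 cost=18
6. q=(30,6) nearest=3 d=12 new=(24,7) → blocked by [20,25]×[1,10], reject
7. q=(26,3) nearest=5 d=9 new=(23,3) → blocked by [20,25]×[1,10], reject
8. q=(34,4) nearest=3 d=16 new=(24,7) → blocked by [20,25]×[1,10], reject
9. q=(12,5) nearest=2 d=2 new=(12,5) → add node 6 parent=2 cost=14
10. q=(10,13) nearest=4 d=4 new=(10,13) → add node 7 parent=4 cost=22
11. q=(40,19) nearest=3 d=22 new=(24,19) → add node 8 parent=3 cost=24
12. q=(33,33) nearest=8 d=14 new=(30,25) → add node 9 parent=8 cost=30
13. q=(2,14) nearest=4 d=4 new=(2,14) → add node 10 parent=4 cost=22
14. q=(39,29) nearest=9 d=9 new=(36,29) → add node 11 parent=9 cost=36
15. q=(9,21) nearest=10 d=7 new=(8,20) → add node 12 parent=10 cost=28
16. q=(20,30) nearest=9 d=10 new=(24,30) → add node 13 parent=9 cost=36
17. q=(10,24) nearest=12 d=4 new=(10,24) → add node 14 parent=12 cost=32
18. q=(6,11) nearest=4 d=2 new=(6,11) → add node 15 parent=4 cost=20
19. q=(3,37) nearest=14 d=13 new=(4,30) → add node 16 parent=14 cost=38
20. q=(35,37) nearest=11 d=8 new=(35,35) → add node 17 parent=11 cost=42
21. q=(35,32) nearest=11 d=3 new=(35,32) → add node 18 parent=11 cost=39
22. q=(18,24) nearest=8 d=6 new=(18,24) → add node 19 parent=8 cost=30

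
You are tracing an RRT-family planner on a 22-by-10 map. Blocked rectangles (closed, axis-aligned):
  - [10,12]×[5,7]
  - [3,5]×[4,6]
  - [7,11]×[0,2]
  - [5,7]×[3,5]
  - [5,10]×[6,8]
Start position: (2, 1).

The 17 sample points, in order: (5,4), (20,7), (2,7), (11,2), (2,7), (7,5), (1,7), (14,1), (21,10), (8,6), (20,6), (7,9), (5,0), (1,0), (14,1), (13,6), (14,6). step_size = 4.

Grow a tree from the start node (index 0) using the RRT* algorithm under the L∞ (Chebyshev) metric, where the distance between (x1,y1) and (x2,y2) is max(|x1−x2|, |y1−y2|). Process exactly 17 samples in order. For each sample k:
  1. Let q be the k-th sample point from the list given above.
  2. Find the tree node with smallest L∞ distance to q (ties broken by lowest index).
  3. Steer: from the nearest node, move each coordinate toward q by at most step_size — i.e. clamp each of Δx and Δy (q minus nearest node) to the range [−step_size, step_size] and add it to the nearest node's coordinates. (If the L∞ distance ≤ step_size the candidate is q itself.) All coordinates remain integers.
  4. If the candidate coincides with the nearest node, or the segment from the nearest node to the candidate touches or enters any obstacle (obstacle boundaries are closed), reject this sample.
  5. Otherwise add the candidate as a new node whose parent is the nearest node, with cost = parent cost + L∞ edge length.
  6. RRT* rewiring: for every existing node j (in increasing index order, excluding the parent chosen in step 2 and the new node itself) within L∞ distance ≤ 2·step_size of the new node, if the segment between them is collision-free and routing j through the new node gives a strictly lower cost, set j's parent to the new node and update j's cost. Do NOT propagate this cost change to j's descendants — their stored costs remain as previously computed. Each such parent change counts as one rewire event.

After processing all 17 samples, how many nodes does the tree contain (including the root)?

1. q=(5,4) nearest=0 d=3 new=(5,4) → blocked by [3,5]×[4,6], reject
2. q=(20,7) nearest=0 d=18 new=(6,5) → blocked by [3,5]×[4,6], reject
3. q=(2,7) nearest=0 d=6 new=(2,5) → add node 1 parent=0 cost=4
4. q=(11,2) nearest=0 d=9 new=(6,2) → add node 2 parent=0 cost=4
5. q=(2,7) nearest=1 d=2 new=(2,7) → add node 3 parent=1 cost=6
6. q=(7,5) nearest=2 d=3 new=(7,5) → blocked by [5,7]×[3,5], reject
7. q=(1,7) nearest=3 d=1 new=(1,7) → add node 4 parent=3 cost=7
8. q=(14,1) nearest=2 d=8 new=(10,1) → blocked by [7,11]×[0,2], reject
9. q=(21,10) nearest=2 d=15 new=(10,6) → blocked by [10,12]×[5,7], reject
10. q=(8,6) nearest=2 d=4 new=(8,6) → blocked by [5,7]×[3,5], reject
11. q=(20,6) nearest=2 d=14 new=(10,6) → blocked by [10,12]×[5,7], reject
12. q=(7,9) nearest=1 d=5 new=(6,9) → blocked by [3,5]×[4,6], reject
13. q=(5,0) nearest=2 d=2 new=(5,0) → add node 5 parent=2 cost=6
14. q=(1,0) nearest=0 d=1 new=(1,0) → add node 6 parent=0 cost=1; rewire 5→6 (5<6)
15. q=(14,1) nearest=2 d=8 new=(10,1) → blocked by [7,11]×[0,2], reject
16. q=(13,6) nearest=2 d=7 new=(10,6) → blocked by [10,12]×[5,7], reject
17. q=(14,6) nearest=2 d=8 new=(10,6) → blocked by [10,12]×[5,7], reject

Node count: 7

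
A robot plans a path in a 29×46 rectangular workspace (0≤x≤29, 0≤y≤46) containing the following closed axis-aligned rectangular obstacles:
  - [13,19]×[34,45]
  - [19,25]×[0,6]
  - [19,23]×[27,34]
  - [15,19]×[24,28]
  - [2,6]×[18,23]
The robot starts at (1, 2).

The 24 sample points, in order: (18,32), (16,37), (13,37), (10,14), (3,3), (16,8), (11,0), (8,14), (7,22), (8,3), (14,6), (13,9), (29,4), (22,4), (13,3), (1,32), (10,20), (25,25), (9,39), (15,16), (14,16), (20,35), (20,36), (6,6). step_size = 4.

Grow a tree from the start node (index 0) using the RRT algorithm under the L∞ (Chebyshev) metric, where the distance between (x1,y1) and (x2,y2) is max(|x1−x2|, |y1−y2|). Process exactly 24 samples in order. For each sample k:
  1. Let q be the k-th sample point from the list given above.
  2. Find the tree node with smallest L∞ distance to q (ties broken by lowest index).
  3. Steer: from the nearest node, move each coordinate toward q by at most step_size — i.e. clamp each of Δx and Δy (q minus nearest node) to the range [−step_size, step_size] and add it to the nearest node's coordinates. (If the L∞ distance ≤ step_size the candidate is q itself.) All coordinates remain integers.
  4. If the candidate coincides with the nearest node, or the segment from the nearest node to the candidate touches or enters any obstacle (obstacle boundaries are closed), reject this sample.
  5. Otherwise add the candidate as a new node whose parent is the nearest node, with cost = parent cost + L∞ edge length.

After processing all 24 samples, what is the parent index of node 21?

Parent of node 21: 1

1. q=(18,32) nearest=0 d=30 new=(5,6) → add node 1 parent=0 cost=4
2. q=(16,37) nearest=1 d=31 new=(9,10) → add node 2 parent=1 cost=8
3. q=(13,37) nearest=2 d=27 new=(13,14) → add node 3 parent=2 cost=12
4. q=(10,14) nearest=3 d=3 new=(10,14) → add node 4 parent=3 cost=15
5. q=(3,3) nearest=0 d=2 new=(3,3) → add node 5 parent=0 cost=2
6. q=(16,8) nearest=3 d=6 new=(16,10) → add node 6 parent=3 cost=16
7. q=(11,0) nearest=1 d=6 new=(9,2) → add node 7 parent=1 cost=8
8. q=(8,14) nearest=4 d=2 new=(8,14) → add node 8 parent=4 cost=17
9. q=(7,22) nearest=3 d=8 new=(9,18) → add node 9 parent=3 cost=16
10. q=(8,3) nearest=7 d=1 new=(8,3) → add node 10 parent=7 cost=9
11. q=(14,6) nearest=6 d=4 new=(14,6) → add node 11 parent=6 cost=20
12. q=(13,9) nearest=6 d=3 new=(13,9) → add node 12 parent=6 cost=19
13. q=(29,4) nearest=6 d=13 new=(20,6) → blocked by [19,25]×[0,6], reject
14. q=(22,4) nearest=6 d=6 new=(20,6) → blocked by [19,25]×[0,6], reject
15. q=(13,3) nearest=11 d=3 new=(13,3) → add node 13 parent=11 cost=23
16. q=(1,32) nearest=9 d=14 new=(5,22) → blocked by [2,6]×[18,23], reject
17. q=(10,20) nearest=9 d=2 new=(10,20) → add node 14 parent=9 cost=18
18. q=(25,25) nearest=3 d=12 new=(17,18) → add node 15 parent=3 cost=16
19. q=(9,39) nearest=14 d=19 new=(9,24) → add node 16 parent=14 cost=22
20. q=(15,16) nearest=3 d=2 new=(15,16) → add node 17 parent=3 cost=14
21. q=(14,16) nearest=17 d=1 new=(14,16) → add node 18 parent=17 cost=15
22. q=(20,35) nearest=16 d=11 new=(13,28) → add node 19 parent=16 cost=26
23. q=(20,36) nearest=19 d=8 new=(17,32) → add node 20 parent=19 cost=30
24. q=(6,6) nearest=1 d=1 new=(6,6) → add node 21 parent=1 cost=5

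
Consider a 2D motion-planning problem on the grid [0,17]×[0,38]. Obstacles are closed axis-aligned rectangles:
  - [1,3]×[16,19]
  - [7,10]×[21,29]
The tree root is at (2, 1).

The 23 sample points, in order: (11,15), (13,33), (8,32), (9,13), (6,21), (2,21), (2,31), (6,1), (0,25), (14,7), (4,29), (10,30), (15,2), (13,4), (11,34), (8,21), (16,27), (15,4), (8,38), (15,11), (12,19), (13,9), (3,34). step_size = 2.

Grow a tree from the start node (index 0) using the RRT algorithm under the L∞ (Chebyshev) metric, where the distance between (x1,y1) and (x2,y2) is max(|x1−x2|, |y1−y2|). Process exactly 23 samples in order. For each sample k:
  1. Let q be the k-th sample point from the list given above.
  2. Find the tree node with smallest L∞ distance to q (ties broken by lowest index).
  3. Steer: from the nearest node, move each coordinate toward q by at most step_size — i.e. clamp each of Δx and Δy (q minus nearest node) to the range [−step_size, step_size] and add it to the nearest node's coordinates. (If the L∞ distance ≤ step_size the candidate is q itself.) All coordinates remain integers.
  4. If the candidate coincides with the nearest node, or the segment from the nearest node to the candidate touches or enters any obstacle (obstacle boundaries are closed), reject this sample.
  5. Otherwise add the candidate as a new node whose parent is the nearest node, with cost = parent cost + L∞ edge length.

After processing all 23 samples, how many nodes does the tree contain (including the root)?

Node count: 18

1. q=(11,15) nearest=0 d=14 new=(4,3) → add node 1 parent=0 cost=2
2. q=(13,33) nearest=1 d=30 new=(6,5) → add node 2 parent=1 cost=4
3. q=(8,32) nearest=2 d=27 new=(8,7) → add node 3 parent=2 cost=6
4. q=(9,13) nearest=3 d=6 new=(9,9) → add node 4 parent=3 cost=8
5. q=(6,21) nearest=4 d=12 new=(7,11) → add node 5 parent=4 cost=10
6. q=(2,21) nearest=5 d=10 new=(5,13) → add node 6 parent=5 cost=12
7. q=(2,31) nearest=6 d=18 new=(3,15) → add node 7 parent=6 cost=14
8. q=(6,1) nearest=1 d=2 new=(6,1) → add node 8 parent=1 cost=4
9. q=(0,25) nearest=7 d=10 new=(1,17) → blocked by [1,3]×[16,19], reject
10. q=(14,7) nearest=4 d=5 new=(11,7) → add node 9 parent=4 cost=10
11. q=(4,29) nearest=7 d=14 new=(4,17) → add node 10 parent=7 cost=16
12. q=(10,30) nearest=10 d=13 new=(6,19) → add node 11 parent=10 cost=18
13. q=(15,2) nearest=9 d=5 new=(13,5) → add node 12 parent=9 cost=12
14. q=(13,4) nearest=12 d=1 new=(13,4) → add node 13 parent=12 cost=13
15. q=(11,34) nearest=11 d=15 new=(8,21) → blocked by [7,10]×[21,29], reject
16. q=(8,21) nearest=11 d=2 new=(8,21) → blocked by [7,10]×[21,29], reject
17. q=(16,27) nearest=11 d=10 new=(8,21) → blocked by [7,10]×[21,29], reject
18. q=(15,4) nearest=12 d=2 new=(15,4) → add node 14 parent=12 cost=14
19. q=(8,38) nearest=11 d=19 new=(8,21) → blocked by [7,10]×[21,29], reject
20. q=(15,11) nearest=9 d=4 new=(13,9) → add node 15 parent=9 cost=12
21. q=(12,19) nearest=11 d=6 new=(8,19) → add node 16 parent=11 cost=20
22. q=(13,9) nearest=15 d=0 → coincident, reject
23. q=(3,34) nearest=11 d=15 new=(4,21) → add node 17 parent=11 cost=20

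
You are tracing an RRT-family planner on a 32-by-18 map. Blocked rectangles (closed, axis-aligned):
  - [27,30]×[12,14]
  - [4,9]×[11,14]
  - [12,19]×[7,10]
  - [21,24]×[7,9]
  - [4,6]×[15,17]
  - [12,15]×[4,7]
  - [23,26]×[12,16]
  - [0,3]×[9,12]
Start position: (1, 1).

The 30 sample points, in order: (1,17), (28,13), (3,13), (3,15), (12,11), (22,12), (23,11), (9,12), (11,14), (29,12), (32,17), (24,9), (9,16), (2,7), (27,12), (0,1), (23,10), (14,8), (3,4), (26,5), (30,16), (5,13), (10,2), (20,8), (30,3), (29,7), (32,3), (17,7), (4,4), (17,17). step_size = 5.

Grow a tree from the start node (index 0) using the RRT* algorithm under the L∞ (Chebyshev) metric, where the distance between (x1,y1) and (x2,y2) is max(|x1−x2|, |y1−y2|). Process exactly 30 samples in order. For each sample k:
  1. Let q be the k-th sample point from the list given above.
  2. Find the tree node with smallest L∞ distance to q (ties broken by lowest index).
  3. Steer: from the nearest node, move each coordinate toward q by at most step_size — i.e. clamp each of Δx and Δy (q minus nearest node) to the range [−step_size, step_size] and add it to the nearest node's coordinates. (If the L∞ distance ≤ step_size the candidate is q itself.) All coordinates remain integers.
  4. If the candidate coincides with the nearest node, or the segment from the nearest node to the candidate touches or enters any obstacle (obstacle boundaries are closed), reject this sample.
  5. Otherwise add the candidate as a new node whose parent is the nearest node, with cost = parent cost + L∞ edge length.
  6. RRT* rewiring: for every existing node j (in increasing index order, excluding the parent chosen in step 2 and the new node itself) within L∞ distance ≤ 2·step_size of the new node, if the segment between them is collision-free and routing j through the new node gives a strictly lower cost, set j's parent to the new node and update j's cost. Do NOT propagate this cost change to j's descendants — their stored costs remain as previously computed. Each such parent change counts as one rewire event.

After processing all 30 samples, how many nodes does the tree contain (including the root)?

1. q=(1,17) nearest=0 d=16 new=(1,6) → add node 1 parent=0 cost=5
2. q=(28,13) nearest=0 d=27 new=(6,6) → add node 2 parent=0 cost=5
3. q=(3,13) nearest=1 d=7 new=(3,11) → blocked by [0,3]×[9,12], reject
4. q=(3,15) nearest=1 d=9 new=(3,11) → blocked by [0,3]×[9,12], reject
5. q=(12,11) nearest=2 d=6 new=(11,11) → add node 3 parent=2 cost=10
6. q=(22,12) nearest=3 d=11 new=(16,12) → add node 4 parent=3 cost=15
7. q=(23,11) nearest=4 d=7 new=(21,11) → add node 5 parent=4 cost=20
8. q=(9,12) nearest=3 d=2 new=(9,12) → blocked by [4,9]×[11,14], reject
9. q=(11,14) nearest=3 d=3 new=(11,14) → add node 6 parent=3 cost=13
10. q=(29,12) nearest=5 d=8 new=(26,12) → blocked by [23,26]×[12,16], reject
11. q=(32,17) nearest=5 d=11 new=(26,16) → blocked by [23,26]×[12,16], reject
12. q=(24,9) nearest=5 d=3 new=(24,9) → blocked by [21,24]×[7,9], reject
13. q=(9,16) nearest=6 d=2 new=(9,16) → add node 7 parent=6 cost=15
14. q=(2,7) nearest=1 d=1 new=(2,7) → add node 8 parent=1 cost=6
15. q=(27,12) nearest=5 d=6 new=(26,12) → blocked by [23,26]×[12,16], reject
16. q=(0,1) nearest=0 d=1 new=(0,1) → add node 9 parent=0 cost=1
17. q=(23,10) nearest=5 d=2 new=(23,10) → add node 10 parent=5 cost=22
18. q=(14,8) nearest=3 d=3 new=(14,8) → blocked by [12,19]×[7,10], reject
19. q=(3,4) nearest=1 d=2 new=(3,4) → add node 11 parent=1 cost=7
20. q=(26,5) nearest=10 d=5 new=(26,5) → blocked by [21,24]×[7,9], reject
21. q=(30,16) nearest=10 d=7 new=(28,15) → blocked by [27,30]×[12,14], reject
22. q=(5,13) nearest=7 d=4 new=(5,13) → blocked by [4,9]×[11,14], reject
23. q=(10,2) nearest=2 d=4 new=(10,2) → add node 12 parent=2 cost=9
24. q=(20,8) nearest=5 d=3 new=(20,8) → add node 13 parent=5 cost=23
25. q=(30,3) nearest=10 d=7 new=(28,5) → blocked by [21,24]×[7,9], reject
26. q=(29,7) nearest=10 d=6 new=(28,7) → add node 14 parent=10 cost=27
27. q=(32,3) nearest=14 d=4 new=(32,3) → add node 15 parent=14 cost=31
28. q=(17,7) nearest=13 d=3 new=(17,7) → blocked by [12,19]×[7,10], reject
29. q=(4,4) nearest=11 d=1 new=(4,4) → add node 16 parent=11 cost=8
30. q=(17,17) nearest=4 d=5 new=(17,17) → add node 17 parent=4 cost=20

Node count: 18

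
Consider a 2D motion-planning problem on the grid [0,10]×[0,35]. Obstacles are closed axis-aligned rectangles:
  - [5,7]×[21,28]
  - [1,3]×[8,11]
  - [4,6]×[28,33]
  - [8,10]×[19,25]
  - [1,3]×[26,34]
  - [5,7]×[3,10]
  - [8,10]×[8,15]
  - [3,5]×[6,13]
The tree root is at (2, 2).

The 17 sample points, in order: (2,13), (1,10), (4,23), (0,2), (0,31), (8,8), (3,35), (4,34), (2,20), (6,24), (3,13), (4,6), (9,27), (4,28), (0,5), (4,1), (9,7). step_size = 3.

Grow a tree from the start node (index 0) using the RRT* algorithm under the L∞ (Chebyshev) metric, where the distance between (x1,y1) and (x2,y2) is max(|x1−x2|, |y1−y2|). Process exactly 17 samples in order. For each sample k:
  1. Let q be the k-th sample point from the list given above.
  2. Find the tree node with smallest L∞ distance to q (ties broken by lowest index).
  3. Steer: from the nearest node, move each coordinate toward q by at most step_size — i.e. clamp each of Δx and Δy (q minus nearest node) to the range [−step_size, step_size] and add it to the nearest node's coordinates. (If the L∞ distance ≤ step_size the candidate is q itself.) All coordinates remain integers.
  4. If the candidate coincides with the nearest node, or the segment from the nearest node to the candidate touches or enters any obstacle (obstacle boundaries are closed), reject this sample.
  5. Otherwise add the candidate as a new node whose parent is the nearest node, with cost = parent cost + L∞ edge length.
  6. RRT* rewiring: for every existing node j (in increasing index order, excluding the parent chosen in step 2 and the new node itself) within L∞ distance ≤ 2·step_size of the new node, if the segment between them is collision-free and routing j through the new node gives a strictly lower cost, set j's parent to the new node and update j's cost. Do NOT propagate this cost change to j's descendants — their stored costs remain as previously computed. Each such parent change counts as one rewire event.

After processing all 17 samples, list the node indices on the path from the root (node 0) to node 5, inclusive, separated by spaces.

Path: 0 5

1. q=(2,13) nearest=0 d=11 new=(2,5) → add node 1 parent=0 cost=3
2. q=(1,10) nearest=1 d=5 new=(1,8) → blocked by [1,3]×[8,11], reject
3. q=(4,23) nearest=1 d=18 new=(4,8) → blocked by [3,5]×[6,13], reject
4. q=(0,2) nearest=0 d=2 new=(0,2) → add node 2 parent=0 cost=2
5. q=(0,31) nearest=1 d=26 new=(0,8) → add node 3 parent=1 cost=6
6. q=(8,8) nearest=0 d=6 new=(5,5) → blocked by [5,7]×[3,10], reject
7. q=(3,35) nearest=3 d=27 new=(3,11) → blocked by [1,3]×[8,11], reject
8. q=(4,34) nearest=3 d=26 new=(3,11) → blocked by [1,3]×[8,11], reject
9. q=(2,20) nearest=3 d=12 new=(2,11) → blocked by [1,3]×[8,11], reject
10. q=(6,24) nearest=3 d=16 new=(3,11) → blocked by [1,3]×[8,11], reject
11. q=(3,13) nearest=3 d=5 new=(3,11) → blocked by [1,3]×[8,11], reject
12. q=(4,6) nearest=1 d=2 new=(4,6) → blocked by [3,5]×[6,13], reject
13. q=(9,27) nearest=3 d=19 new=(3,11) → blocked by [1,3]×[8,11], reject
14. q=(4,28) nearest=3 d=20 new=(3,11) → blocked by [1,3]×[8,11], reject
15. q=(0,5) nearest=1 d=2 new=(0,5) → add node 4 parent=1 cost=5
16. q=(4,1) nearest=0 d=2 new=(4,1) → add node 5 parent=0 cost=2
17. q=(9,7) nearest=5 d=6 new=(7,4) → blocked by [5,7]×[3,10], reject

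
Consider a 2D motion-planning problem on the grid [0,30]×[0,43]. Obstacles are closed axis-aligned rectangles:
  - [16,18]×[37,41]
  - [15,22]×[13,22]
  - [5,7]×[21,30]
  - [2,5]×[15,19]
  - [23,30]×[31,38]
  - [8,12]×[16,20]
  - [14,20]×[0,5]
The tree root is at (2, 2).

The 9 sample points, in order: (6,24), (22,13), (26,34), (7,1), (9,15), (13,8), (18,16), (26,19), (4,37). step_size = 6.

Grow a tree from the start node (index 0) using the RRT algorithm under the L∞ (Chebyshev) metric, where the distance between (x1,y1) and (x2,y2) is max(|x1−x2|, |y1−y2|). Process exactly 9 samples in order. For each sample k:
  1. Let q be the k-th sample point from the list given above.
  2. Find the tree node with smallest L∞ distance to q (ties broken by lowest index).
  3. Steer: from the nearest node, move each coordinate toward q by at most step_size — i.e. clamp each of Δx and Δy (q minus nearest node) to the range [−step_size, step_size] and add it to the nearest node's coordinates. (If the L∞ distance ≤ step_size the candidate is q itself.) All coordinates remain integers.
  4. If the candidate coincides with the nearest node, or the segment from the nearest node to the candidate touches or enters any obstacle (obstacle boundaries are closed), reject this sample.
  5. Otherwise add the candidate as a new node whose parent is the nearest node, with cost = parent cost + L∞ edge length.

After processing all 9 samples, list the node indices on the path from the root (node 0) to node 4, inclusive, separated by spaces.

1. q=(6,24) nearest=0 d=22 new=(6,8) → add node 1 parent=0 cost=6
2. q=(22,13) nearest=1 d=16 new=(12,13) → add node 2 parent=1 cost=12
3. q=(26,34) nearest=2 d=21 new=(18,19) → blocked by [15,22]×[13,22], reject
4. q=(7,1) nearest=0 d=5 new=(7,1) → add node 3 parent=0 cost=5
5. q=(9,15) nearest=2 d=3 new=(9,15) → add node 4 parent=2 cost=15
6. q=(13,8) nearest=2 d=5 new=(13,8) → add node 5 parent=2 cost=17
7. q=(18,16) nearest=2 d=6 new=(18,16) → blocked by [15,22]×[13,22], reject
8. q=(26,19) nearest=5 d=13 new=(19,14) → blocked by [15,22]×[13,22], reject
9. q=(4,37) nearest=4 d=22 new=(4,21) → blocked by [8,12]×[16,20], reject

Path: 0 1 2 4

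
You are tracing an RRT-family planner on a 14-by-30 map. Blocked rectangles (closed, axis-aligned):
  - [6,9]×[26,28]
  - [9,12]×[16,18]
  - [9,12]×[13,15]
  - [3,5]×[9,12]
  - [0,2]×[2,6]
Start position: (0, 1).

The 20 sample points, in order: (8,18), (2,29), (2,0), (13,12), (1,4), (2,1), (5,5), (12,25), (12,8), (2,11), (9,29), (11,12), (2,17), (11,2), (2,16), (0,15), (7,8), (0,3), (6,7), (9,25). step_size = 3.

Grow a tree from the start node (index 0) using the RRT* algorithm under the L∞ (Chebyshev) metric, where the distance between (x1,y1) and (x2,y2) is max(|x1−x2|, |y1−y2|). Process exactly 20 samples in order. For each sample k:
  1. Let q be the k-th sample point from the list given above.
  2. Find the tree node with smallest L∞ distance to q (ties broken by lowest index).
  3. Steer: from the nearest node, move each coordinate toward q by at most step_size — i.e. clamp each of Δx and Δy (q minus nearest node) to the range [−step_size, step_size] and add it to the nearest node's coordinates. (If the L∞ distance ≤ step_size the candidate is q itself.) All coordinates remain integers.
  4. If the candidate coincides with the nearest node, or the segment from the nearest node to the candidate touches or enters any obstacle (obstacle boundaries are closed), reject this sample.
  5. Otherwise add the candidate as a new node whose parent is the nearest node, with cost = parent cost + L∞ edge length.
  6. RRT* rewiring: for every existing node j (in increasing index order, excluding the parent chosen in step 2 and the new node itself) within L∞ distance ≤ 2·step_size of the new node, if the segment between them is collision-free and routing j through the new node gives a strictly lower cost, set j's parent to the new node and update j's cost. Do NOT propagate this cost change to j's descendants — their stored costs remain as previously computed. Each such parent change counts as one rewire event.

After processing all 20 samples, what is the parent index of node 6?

Parent of node 6: 5

1. q=(8,18) nearest=0 d=17 new=(3,4) → blocked by [0,2]×[2,6], reject
2. q=(2,29) nearest=0 d=28 new=(2,4) → blocked by [0,2]×[2,6], reject
3. q=(2,0) nearest=0 d=2 new=(2,0) → add node 1 parent=0 cost=2
4. q=(13,12) nearest=1 d=12 new=(5,3) → add node 2 parent=1 cost=5
5. q=(1,4) nearest=0 d=3 new=(1,4) → blocked by [0,2]×[2,6], reject
6. q=(2,1) nearest=1 d=1 new=(2,1) → add node 3 parent=1 cost=3
7. q=(5,5) nearest=2 d=2 new=(5,5) → add node 4 parent=2 cost=7
8. q=(12,25) nearest=4 d=20 new=(8,8) → add node 5 parent=4 cost=10
9. q=(12,8) nearest=5 d=4 new=(11,8) → add node 6 parent=5 cost=13
10. q=(2,11) nearest=4 d=6 new=(2,8) → add node 7 parent=4 cost=10
11. q=(9,29) nearest=5 d=21 new=(9,11) → add node 8 parent=5 cost=13
12. q=(11,12) nearest=8 d=2 new=(11,12) → add node 9 parent=8 cost=15
13. q=(2,17) nearest=8 d=7 new=(6,14) → add node 10 parent=8 cost=16
14. q=(11,2) nearest=2 d=6 new=(8,2) → add node 11 parent=2 cost=8
15. q=(2,16) nearest=10 d=4 new=(3,16) → add node 12 parent=10 cost=19
16. q=(0,15) nearest=12 d=3 new=(0,15) → add node 13 parent=12 cost=22
17. q=(7,8) nearest=5 d=1 new=(7,8) → add node 14 parent=5 cost=11
18. q=(0,3) nearest=0 d=2 new=(0,3) → blocked by [0,2]×[2,6], reject
19. q=(6,7) nearest=14 d=1 new=(6,7) → add node 15 parent=14 cost=12
20. q=(9,25) nearest=12 d=9 new=(6,19) → add node 16 parent=12 cost=22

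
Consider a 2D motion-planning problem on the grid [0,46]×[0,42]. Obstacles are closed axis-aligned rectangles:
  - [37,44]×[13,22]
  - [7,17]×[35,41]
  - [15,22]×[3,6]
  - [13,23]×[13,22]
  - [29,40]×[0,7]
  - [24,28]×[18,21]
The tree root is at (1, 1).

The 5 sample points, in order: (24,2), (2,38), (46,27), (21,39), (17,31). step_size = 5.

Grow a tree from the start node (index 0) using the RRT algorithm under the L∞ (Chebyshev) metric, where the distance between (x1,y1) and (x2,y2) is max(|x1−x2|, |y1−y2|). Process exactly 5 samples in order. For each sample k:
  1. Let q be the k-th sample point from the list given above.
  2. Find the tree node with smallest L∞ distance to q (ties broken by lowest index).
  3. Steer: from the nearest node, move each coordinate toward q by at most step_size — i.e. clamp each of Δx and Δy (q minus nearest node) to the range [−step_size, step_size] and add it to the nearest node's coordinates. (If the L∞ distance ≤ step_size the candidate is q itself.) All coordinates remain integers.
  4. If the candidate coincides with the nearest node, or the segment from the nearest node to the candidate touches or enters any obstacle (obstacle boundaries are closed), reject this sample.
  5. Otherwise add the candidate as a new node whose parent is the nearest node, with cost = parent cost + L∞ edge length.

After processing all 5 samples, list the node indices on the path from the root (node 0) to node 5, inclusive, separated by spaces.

1. q=(24,2) nearest=0 d=23 new=(6,2) → add node 1 parent=0 cost=5
2. q=(2,38) nearest=1 d=36 new=(2,7) → add node 2 parent=1 cost=10
3. q=(46,27) nearest=1 d=40 new=(11,7) → add node 3 parent=1 cost=10
4. q=(21,39) nearest=2 d=32 new=(7,12) → add node 4 parent=2 cost=15
5. q=(17,31) nearest=4 d=19 new=(12,17) → add node 5 parent=4 cost=20

Path: 0 1 2 4 5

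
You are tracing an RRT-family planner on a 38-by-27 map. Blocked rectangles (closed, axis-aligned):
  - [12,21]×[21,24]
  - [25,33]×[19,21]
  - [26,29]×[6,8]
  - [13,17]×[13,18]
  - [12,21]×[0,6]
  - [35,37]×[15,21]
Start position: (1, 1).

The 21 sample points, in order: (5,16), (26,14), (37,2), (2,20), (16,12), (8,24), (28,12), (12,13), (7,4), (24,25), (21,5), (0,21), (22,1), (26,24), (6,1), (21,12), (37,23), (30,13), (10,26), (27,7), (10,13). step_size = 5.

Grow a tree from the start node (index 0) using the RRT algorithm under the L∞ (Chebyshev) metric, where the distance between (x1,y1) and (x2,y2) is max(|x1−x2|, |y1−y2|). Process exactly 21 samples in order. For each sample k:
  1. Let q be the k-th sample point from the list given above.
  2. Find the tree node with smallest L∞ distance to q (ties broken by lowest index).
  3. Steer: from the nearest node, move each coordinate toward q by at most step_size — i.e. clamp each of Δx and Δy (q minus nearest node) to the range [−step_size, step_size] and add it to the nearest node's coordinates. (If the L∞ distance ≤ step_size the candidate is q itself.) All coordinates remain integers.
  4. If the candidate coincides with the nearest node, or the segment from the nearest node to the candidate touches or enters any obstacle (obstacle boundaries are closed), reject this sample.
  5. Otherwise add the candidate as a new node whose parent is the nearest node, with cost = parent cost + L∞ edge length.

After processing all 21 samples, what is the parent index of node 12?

Parent of node 12: 6

1. q=(5,16) nearest=0 d=15 new=(5,6) → add node 1 parent=0 cost=5
2. q=(26,14) nearest=1 d=21 new=(10,11) → add node 2 parent=1 cost=10
3. q=(37,2) nearest=2 d=27 new=(15,6) → blocked by [12,21]×[0,6], reject
4. q=(2,20) nearest=2 d=9 new=(5,16) → add node 3 parent=2 cost=15
5. q=(16,12) nearest=2 d=6 new=(15,12) → add node 4 parent=2 cost=15
6. q=(8,24) nearest=3 d=8 new=(8,21) → add node 5 parent=3 cost=20
7. q=(28,12) nearest=4 d=13 new=(20,12) → add node 6 parent=4 cost=20
8. q=(12,13) nearest=2 d=2 new=(12,13) → add node 7 parent=2 cost=12
9. q=(7,4) nearest=1 d=2 new=(7,4) → add node 8 parent=1 cost=7
10. q=(24,25) nearest=7 d=12 new=(17,18) → blocked by [13,17]×[13,18], reject
11. q=(21,5) nearest=4 d=7 new=(20,7) → add node 9 parent=4 cost=20
12. q=(0,21) nearest=3 d=5 new=(0,21) → add node 10 parent=3 cost=20
13. q=(22,1) nearest=9 d=6 new=(22,2) → blocked by [12,21]×[0,6], reject
14. q=(26,24) nearest=4 d=12 new=(20,17) → blocked by [13,17]×[13,18], reject
15. q=(6,1) nearest=8 d=3 new=(6,1) → add node 11 parent=8 cost=10
16. q=(21,12) nearest=6 d=1 new=(21,12) → add node 12 parent=6 cost=21
17. q=(37,23) nearest=12 d=16 new=(26,17) → add node 13 parent=12 cost=26
18. q=(30,13) nearest=13 d=4 new=(30,13) → add node 14 parent=13 cost=30
19. q=(10,26) nearest=5 d=5 new=(10,26) → add node 15 parent=5 cost=25
20. q=(27,7) nearest=12 d=6 new=(26,7) → blocked by [26,29]×[6,8], reject
21. q=(10,13) nearest=2 d=2 new=(10,13) → add node 16 parent=2 cost=12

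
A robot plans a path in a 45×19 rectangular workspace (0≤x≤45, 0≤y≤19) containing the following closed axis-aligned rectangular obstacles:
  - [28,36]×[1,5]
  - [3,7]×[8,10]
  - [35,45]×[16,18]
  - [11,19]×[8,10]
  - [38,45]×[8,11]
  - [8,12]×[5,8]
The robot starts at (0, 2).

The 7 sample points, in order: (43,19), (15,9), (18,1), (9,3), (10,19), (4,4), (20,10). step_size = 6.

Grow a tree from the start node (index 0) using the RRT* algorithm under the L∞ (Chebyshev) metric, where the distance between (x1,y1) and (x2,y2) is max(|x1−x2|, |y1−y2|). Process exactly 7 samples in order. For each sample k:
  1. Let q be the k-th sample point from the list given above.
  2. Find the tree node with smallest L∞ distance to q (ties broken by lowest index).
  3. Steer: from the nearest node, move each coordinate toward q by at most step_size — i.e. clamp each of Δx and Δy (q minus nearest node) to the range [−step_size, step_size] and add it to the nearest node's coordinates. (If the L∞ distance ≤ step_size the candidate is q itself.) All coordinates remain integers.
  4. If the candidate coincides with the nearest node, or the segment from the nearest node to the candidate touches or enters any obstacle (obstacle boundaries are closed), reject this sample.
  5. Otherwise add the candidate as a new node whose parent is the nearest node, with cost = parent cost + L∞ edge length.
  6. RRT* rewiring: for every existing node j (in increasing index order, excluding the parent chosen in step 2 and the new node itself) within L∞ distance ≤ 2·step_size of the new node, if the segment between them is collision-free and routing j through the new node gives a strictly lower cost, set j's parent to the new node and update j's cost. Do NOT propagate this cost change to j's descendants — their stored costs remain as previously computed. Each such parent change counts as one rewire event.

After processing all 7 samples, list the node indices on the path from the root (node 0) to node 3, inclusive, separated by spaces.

1. q=(43,19) nearest=0 d=43 new=(6,8) → blocked by [3,7]×[8,10], reject
2. q=(15,9) nearest=0 d=15 new=(6,8) → blocked by [3,7]×[8,10], reject
3. q=(18,1) nearest=0 d=18 new=(6,1) → add node 1 parent=0 cost=6
4. q=(9,3) nearest=1 d=3 new=(9,3) → add node 2 parent=1 cost=9
5. q=(10,19) nearest=2 d=16 new=(10,9) → blocked by [8,12]×[5,8], reject
6. q=(4,4) nearest=1 d=3 new=(4,4) → add node 3 parent=1 cost=9
7. q=(20,10) nearest=2 d=11 new=(15,9) → blocked by [11,19]×[8,10], reject

Path: 0 1 3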